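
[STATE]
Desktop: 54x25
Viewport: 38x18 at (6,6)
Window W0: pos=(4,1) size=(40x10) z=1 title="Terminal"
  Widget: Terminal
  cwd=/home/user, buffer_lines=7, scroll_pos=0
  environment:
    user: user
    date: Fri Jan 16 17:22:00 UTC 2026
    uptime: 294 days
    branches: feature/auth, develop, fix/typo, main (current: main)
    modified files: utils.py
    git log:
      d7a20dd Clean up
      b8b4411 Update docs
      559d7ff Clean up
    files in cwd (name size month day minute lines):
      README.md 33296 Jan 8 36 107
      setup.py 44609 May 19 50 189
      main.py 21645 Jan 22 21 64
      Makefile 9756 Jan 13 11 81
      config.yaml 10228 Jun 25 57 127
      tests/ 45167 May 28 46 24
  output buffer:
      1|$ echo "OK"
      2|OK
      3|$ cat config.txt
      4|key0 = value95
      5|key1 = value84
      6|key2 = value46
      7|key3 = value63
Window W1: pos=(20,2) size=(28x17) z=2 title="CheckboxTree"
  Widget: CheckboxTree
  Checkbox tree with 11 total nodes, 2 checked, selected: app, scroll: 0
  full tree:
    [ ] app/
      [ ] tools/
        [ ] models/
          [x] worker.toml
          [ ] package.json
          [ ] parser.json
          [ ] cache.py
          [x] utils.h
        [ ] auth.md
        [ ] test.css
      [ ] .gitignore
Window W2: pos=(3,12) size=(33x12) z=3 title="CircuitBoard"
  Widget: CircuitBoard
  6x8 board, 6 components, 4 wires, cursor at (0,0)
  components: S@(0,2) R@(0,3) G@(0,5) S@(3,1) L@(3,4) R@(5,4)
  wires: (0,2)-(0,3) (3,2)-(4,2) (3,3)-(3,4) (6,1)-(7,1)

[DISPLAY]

 cat config.tx┃   [-] tools/          
ey0 = value95 ┃     [-] models/       
ey1 = value84 ┃       [x] worker.toml 
ey2 = value46 ┃       [ ] package.json
━━━━━━━━━━━━━━┃       [ ] parser.json 
              ┃       [ ] cache.py    
━━━━━━━━━━━━━━━━━━━━━━━━━━━━━┓s.h     
ircuitBoard                  ┃d       
─────────────────────────────┨ss      
 0 1 2 3 4 5                 ┃re      
 [.]      S ─ R       G      ┃        
                             ┃        
                             ┃━━━━━━━━
                             ┃        
                             ┃        
                             ┃        
      S   ·   · ─ L          ┃        
━━━━━━━━━━━━━━━━━━━━━━━━━━━━━┛        


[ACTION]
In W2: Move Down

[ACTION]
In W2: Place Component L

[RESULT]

 cat config.tx┃   [-] tools/          
ey0 = value95 ┃     [-] models/       
ey1 = value84 ┃       [x] worker.toml 
ey2 = value46 ┃       [ ] package.json
━━━━━━━━━━━━━━┃       [ ] parser.json 
              ┃       [ ] cache.py    
━━━━━━━━━━━━━━━━━━━━━━━━━━━━━┓s.h     
ircuitBoard                  ┃d       
─────────────────────────────┨ss      
 0 1 2 3 4 5                 ┃re      
          S ─ R       G      ┃        
                             ┃        
 [L]                         ┃━━━━━━━━
                             ┃        
                             ┃        
                             ┃        
      S   ·   · ─ L          ┃        
━━━━━━━━━━━━━━━━━━━━━━━━━━━━━┛        


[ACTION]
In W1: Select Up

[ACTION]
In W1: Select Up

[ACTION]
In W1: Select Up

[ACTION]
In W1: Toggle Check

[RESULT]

 cat config.tx┃   [x] tools/          
ey0 = value95 ┃     [x] models/       
ey1 = value84 ┃       [x] worker.toml 
ey2 = value46 ┃       [x] package.json
━━━━━━━━━━━━━━┃       [x] parser.json 
              ┃       [x] cache.py    
━━━━━━━━━━━━━━━━━━━━━━━━━━━━━┓s.h     
ircuitBoard                  ┃d       
─────────────────────────────┨ss      
 0 1 2 3 4 5                 ┃re      
          S ─ R       G      ┃        
                             ┃        
 [L]                         ┃━━━━━━━━
                             ┃        
                             ┃        
                             ┃        
      S   ·   · ─ L          ┃        
━━━━━━━━━━━━━━━━━━━━━━━━━━━━━┛        


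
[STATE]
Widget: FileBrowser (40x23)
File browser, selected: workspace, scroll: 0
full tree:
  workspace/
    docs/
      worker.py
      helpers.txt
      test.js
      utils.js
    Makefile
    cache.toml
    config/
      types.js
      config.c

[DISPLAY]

> [-] workspace/                        
    [+] docs/                           
    Makefile                            
    cache.toml                          
    [+] config/                         
                                        
                                        
                                        
                                        
                                        
                                        
                                        
                                        
                                        
                                        
                                        
                                        
                                        
                                        
                                        
                                        
                                        
                                        


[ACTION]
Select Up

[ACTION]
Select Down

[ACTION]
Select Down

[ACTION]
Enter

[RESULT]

  [-] workspace/                        
    [+] docs/                           
  > Makefile                            
    cache.toml                          
    [+] config/                         
                                        
                                        
                                        
                                        
                                        
                                        
                                        
                                        
                                        
                                        
                                        
                                        
                                        
                                        
                                        
                                        
                                        
                                        


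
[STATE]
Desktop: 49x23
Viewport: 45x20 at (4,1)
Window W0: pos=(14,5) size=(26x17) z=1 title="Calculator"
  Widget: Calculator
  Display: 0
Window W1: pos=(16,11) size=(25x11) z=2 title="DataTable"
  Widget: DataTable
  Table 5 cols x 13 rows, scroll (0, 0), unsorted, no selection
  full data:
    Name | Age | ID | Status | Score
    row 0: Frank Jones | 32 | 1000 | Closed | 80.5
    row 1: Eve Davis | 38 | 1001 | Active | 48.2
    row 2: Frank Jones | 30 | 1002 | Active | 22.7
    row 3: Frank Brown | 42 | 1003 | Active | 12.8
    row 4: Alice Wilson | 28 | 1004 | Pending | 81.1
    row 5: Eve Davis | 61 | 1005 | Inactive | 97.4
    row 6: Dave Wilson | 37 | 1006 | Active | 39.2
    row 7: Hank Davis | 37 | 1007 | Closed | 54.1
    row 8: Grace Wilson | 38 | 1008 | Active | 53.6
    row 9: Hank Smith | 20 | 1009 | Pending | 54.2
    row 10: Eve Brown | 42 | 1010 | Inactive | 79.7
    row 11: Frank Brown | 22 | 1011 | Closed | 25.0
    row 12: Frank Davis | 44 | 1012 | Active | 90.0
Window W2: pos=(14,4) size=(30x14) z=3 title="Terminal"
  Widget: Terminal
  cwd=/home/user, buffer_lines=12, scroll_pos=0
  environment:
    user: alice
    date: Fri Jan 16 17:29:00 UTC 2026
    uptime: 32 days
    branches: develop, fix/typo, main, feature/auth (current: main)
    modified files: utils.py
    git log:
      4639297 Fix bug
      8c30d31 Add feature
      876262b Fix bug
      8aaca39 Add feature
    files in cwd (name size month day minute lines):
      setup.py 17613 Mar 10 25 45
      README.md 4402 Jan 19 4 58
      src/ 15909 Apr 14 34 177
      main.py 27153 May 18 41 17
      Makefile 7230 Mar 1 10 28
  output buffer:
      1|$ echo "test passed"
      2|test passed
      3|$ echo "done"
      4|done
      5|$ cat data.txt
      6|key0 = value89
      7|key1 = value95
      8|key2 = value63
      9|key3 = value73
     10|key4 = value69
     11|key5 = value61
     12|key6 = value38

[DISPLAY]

                                             
                                             
                                             
          ┏━━━━━━━━━━━━━━━━━━━━━━━━━━━━┓     
          ┃ Terminal                   ┃     
          ┠────────────────────────────┨     
          ┃$ echo "test passed"        ┃     
          ┃test passed                 ┃     
          ┃$ echo "done"               ┃     
          ┃done                        ┃     
          ┃$ cat data.txt              ┃     
          ┃key0 = value89              ┃     
          ┃key1 = value95              ┃     
          ┃key2 = value63              ┃     
          ┃key3 = value73              ┃     
          ┃key4 = value69              ┃     
          ┗━━━━━━━━━━━━━━━━━━━━━━━━━━━━┛     
          ┃│┃Frank Jones │30 │1002│A┃        
          ┃└┃Frank Brown │42 │1003│A┃        
          ┃ ┃Alice Wilson│28 │1004│P┃        


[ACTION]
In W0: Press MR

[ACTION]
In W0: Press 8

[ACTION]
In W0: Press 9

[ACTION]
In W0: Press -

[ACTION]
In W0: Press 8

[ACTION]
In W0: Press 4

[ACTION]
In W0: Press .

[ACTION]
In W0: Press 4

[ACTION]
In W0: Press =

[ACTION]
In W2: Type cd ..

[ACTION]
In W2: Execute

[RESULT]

                                             
                                             
                                             
          ┏━━━━━━━━━━━━━━━━━━━━━━━━━━━━┓     
          ┃ Terminal                   ┃     
          ┠────────────────────────────┨     
          ┃key0 = value89              ┃     
          ┃key1 = value95              ┃     
          ┃key2 = value63              ┃     
          ┃key3 = value73              ┃     
          ┃key4 = value69              ┃     
          ┃key5 = value61              ┃     
          ┃key6 = value38              ┃     
          ┃$ cd ..                     ┃     
          ┃                            ┃     
          ┃$ █                         ┃     
          ┗━━━━━━━━━━━━━━━━━━━━━━━━━━━━┛     
          ┃│┃Frank Jones │30 │1002│A┃        
          ┃└┃Frank Brown │42 │1003│A┃        
          ┃ ┃Alice Wilson│28 │1004│P┃        


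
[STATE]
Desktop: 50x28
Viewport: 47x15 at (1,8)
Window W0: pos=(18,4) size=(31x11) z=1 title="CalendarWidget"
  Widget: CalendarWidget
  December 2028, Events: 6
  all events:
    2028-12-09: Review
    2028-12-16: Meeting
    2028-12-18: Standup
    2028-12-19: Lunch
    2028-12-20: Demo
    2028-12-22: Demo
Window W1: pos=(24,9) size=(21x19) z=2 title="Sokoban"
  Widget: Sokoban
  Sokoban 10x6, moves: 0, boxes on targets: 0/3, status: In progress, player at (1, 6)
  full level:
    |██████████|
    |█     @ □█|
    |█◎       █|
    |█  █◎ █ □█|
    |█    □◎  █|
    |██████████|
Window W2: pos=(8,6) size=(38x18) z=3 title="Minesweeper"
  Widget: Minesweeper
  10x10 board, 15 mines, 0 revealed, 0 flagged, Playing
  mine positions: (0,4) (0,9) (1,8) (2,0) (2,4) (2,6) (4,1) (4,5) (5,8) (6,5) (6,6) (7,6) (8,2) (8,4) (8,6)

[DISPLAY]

       ┠────────────────────────────────────┨  
       ┃■■■■■■■■■■                          ┃  
       ┃■■■■■■■■■■                          ┃  
       ┃■■■■■■■■■■                          ┃  
       ┃■■■■■■■■■■                          ┃  
       ┃■■■■■■■■■■                          ┃  
       ┃■■■■■■■■■■                          ┃━━
       ┃■■■■■■■■■■                          ┃  
       ┃■■■■■■■■■■                          ┃  
       ┃■■■■■■■■■■                          ┃  
       ┃■■■■■■■■■■                          ┃  
       ┃                                    ┃  
       ┃                                    ┃  
       ┃                                    ┃  
       ┃                                    ┃  


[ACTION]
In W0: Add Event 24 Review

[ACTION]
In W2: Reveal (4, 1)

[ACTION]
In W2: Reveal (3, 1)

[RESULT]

       ┠────────────────────────────────────┨  
       ┃■■■■✹■■■■✹                          ┃  
       ┃■■■■■■■■✹■                          ┃  
       ┃✹■■■✹■✹■■■                          ┃  
       ┃■■■■■■■■■■                          ┃  
       ┃■✹■■■✹■■■■                          ┃  
       ┃■■■■■■■■✹■                          ┃━━
       ┃■■■■■✹✹■■■                          ┃  
       ┃■■■■■■✹■■■                          ┃  
       ┃■■✹■✹■✹■■■                          ┃  
       ┃■■■■■■■■■■                          ┃  
       ┃                                    ┃  
       ┃                                    ┃  
       ┃                                    ┃  
       ┃                                    ┃  


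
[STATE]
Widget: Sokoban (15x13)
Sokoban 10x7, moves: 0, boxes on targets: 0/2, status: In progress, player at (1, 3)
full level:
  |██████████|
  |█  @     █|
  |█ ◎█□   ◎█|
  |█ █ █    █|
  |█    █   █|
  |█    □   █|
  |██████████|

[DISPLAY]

██████████     
█  @     █     
█ ◎█□   ◎█     
█ █ █    █     
█    █   █     
█    □   █     
██████████     
Moves: 0  0/2  
               
               
               
               
               


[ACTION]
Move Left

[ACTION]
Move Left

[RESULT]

██████████     
█@       █     
█ ◎█□   ◎█     
█ █ █    █     
█    █   █     
█    □   █     
██████████     
Moves: 2  0/2  
               
               
               
               
               


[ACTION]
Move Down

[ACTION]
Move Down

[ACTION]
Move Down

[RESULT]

██████████     
█        █     
█ ◎█□   ◎█     
█ █ █    █     
█@   █   █     
█    □   █     
██████████     
Moves: 5  0/2  
               
               
               
               
               


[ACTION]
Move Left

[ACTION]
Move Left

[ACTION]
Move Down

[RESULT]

██████████     
█        █     
█ ◎█□   ◎█     
█ █ █    █     
█    █   █     
█@   □   █     
██████████     
Moves: 6  0/2  
               
               
               
               
               


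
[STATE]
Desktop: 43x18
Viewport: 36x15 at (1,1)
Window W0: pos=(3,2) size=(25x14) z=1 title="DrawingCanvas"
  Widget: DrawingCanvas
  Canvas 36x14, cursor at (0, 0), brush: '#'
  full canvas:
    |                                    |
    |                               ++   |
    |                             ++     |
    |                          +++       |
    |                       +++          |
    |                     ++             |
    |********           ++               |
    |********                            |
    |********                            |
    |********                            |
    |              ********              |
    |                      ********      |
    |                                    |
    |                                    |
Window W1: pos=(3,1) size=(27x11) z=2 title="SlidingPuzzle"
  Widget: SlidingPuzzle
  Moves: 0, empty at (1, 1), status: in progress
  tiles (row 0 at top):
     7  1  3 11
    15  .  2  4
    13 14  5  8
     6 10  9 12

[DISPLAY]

  ┏━━━━━━━━━━━━━━━━━━━━━━━━━┓       
  ┃ SlidingPuzzle           ┃       
  ┠─────────────────────────┨       
  ┃┌────┬────┬────┬────┐    ┃       
  ┃│  7 │  1 │  3 │ 11 │    ┃       
  ┃├────┼────┼────┼────┤    ┃       
  ┃│ 15 │    │  2 │  4 │    ┃       
  ┃├────┼────┼────┼────┤    ┃       
  ┃│ 13 │ 14 │  5 │  8 │    ┃       
  ┃├────┼────┼────┼────┤    ┃       
  ┗━━━━━━━━━━━━━━━━━━━━━━━━━┛       
  ┃********               ┃         
  ┃********               ┃         
  ┃********               ┃         
  ┗━━━━━━━━━━━━━━━━━━━━━━━┛         


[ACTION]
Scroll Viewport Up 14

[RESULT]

                                    
  ┏━━━━━━━━━━━━━━━━━━━━━━━━━┓       
  ┃ SlidingPuzzle           ┃       
  ┠─────────────────────────┨       
  ┃┌────┬────┬────┬────┐    ┃       
  ┃│  7 │  1 │  3 │ 11 │    ┃       
  ┃├────┼────┼────┼────┤    ┃       
  ┃│ 15 │    │  2 │  4 │    ┃       
  ┃├────┼────┼────┼────┤    ┃       
  ┃│ 13 │ 14 │  5 │  8 │    ┃       
  ┃├────┼────┼────┼────┤    ┃       
  ┗━━━━━━━━━━━━━━━━━━━━━━━━━┛       
  ┃********               ┃         
  ┃********               ┃         
  ┃********               ┃         


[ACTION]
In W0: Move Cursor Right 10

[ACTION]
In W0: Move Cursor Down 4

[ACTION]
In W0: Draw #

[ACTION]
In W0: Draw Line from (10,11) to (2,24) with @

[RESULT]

                                    
  ┏━━━━━━━━━━━━━━━━━━━━━━━━━┓       
  ┃ SlidingPuzzle           ┃       
  ┠─────────────────────────┨       
  ┃┌────┬────┬────┬────┐    ┃       
  ┃│  7 │  1 │  3 │ 11 │    ┃       
  ┃├────┼────┼────┼────┤    ┃       
  ┃│ 15 │    │  2 │  4 │    ┃       
  ┃├────┼────┼────┼────┤    ┃       
  ┃│ 13 │ 14 │  5 │  8 │    ┃       
  ┃├────┼────┼────┼────┤    ┃       
  ┗━━━━━━━━━━━━━━━━━━━━━━━━━┛       
  ┃********        @      ┃         
  ┃********      @@       ┃         
  ┃********    @@         ┃         


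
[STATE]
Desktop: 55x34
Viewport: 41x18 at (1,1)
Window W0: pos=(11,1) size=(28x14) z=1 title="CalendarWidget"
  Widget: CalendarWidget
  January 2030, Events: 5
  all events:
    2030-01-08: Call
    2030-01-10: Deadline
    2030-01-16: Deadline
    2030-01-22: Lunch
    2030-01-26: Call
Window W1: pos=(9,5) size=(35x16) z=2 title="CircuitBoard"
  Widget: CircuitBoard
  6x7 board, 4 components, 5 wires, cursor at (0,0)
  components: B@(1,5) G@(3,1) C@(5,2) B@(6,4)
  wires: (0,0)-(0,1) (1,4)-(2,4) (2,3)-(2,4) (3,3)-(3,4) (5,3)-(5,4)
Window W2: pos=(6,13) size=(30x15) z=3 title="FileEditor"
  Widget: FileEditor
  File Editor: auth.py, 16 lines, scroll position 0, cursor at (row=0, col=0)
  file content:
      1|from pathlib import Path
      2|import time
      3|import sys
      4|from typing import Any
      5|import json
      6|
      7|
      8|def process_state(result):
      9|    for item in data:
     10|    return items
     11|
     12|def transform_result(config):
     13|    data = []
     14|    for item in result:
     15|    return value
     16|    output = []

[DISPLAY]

          ┏━━━━━━━━━━━━━━━━━━━━━━━━━━┓   
          ┃ CalendarWidget           ┃   
          ┠──────────────────────────┨   
          ┃       January 2030       ┃   
        ┏━━━━━━━━━━━━━━━━━━━━━━━━━━━━━━━━
        ┃ CircuitBoard                   
        ┠────────────────────────────────
        ┃   0 1 2 3 4 5                  
        ┃0  [.]─ ·                       
        ┃                                
        ┃1                   ·   B       
        ┃                    │           
     ┏━━━━━━━━━━━━━━━━━━━━━━━━━━━━┓      
     ┃ FileEditor                 ┃      
     ┠────────────────────────────┨      
     ┃█rom pathlib import Path   ▲┃      
     ┃import time                █┃      
     ┃import sys                 ░┃      


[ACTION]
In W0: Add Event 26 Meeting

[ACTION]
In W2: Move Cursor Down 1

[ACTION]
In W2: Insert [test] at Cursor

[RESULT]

          ┏━━━━━━━━━━━━━━━━━━━━━━━━━━┓   
          ┃ CalendarWidget           ┃   
          ┠──────────────────────────┨   
          ┃       January 2030       ┃   
        ┏━━━━━━━━━━━━━━━━━━━━━━━━━━━━━━━━
        ┃ CircuitBoard                   
        ┠────────────────────────────────
        ┃   0 1 2 3 4 5                  
        ┃0  [.]─ ·                       
        ┃                                
        ┃1                   ·   B       
        ┃                    │           
     ┏━━━━━━━━━━━━━━━━━━━━━━━━━━━━┓      
     ┃ FileEditor                 ┃      
     ┠────────────────────────────┨      
     ┃from pathlib import Path   ▲┃      
     ┃test█mport time            █┃      
     ┃import sys                 ░┃      


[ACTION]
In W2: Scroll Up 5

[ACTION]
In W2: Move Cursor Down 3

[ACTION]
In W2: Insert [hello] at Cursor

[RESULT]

          ┏━━━━━━━━━━━━━━━━━━━━━━━━━━┓   
          ┃ CalendarWidget           ┃   
          ┠──────────────────────────┨   
          ┃       January 2030       ┃   
        ┏━━━━━━━━━━━━━━━━━━━━━━━━━━━━━━━━
        ┃ CircuitBoard                   
        ┠────────────────────────────────
        ┃   0 1 2 3 4 5                  
        ┃0  [.]─ ·                       
        ┃                                
        ┃1                   ·   B       
        ┃                    │           
     ┏━━━━━━━━━━━━━━━━━━━━━━━━━━━━┓      
     ┃ FileEditor                 ┃      
     ┠────────────────────────────┨      
     ┃from pathlib import Path   ▲┃      
     ┃testimport time            █┃      
     ┃import sys                 ░┃      


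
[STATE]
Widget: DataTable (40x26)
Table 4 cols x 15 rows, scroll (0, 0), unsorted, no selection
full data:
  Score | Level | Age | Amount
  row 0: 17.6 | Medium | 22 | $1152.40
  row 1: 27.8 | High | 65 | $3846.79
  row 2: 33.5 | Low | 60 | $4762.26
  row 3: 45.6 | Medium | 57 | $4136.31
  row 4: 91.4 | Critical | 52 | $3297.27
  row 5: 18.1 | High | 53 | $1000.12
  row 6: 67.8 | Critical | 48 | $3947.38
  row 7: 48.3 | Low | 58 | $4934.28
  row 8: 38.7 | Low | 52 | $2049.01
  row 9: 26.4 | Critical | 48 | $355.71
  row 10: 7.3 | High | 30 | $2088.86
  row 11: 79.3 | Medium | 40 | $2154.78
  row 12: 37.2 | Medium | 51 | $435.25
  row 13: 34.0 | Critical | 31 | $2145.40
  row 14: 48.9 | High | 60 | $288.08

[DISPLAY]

Score│Level   │Age│Amount               
─────┼────────┼───┼────────             
17.6 │Medium  │22 │$1152.40             
27.8 │High    │65 │$3846.79             
33.5 │Low     │60 │$4762.26             
45.6 │Medium  │57 │$4136.31             
91.4 │Critical│52 │$3297.27             
18.1 │High    │53 │$1000.12             
67.8 │Critical│48 │$3947.38             
48.3 │Low     │58 │$4934.28             
38.7 │Low     │52 │$2049.01             
26.4 │Critical│48 │$355.71              
7.3  │High    │30 │$2088.86             
79.3 │Medium  │40 │$2154.78             
37.2 │Medium  │51 │$435.25              
34.0 │Critical│31 │$2145.40             
48.9 │High    │60 │$288.08              
                                        
                                        
                                        
                                        
                                        
                                        
                                        
                                        
                                        


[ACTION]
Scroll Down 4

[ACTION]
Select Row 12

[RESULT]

Score│Level   │Age│Amount               
─────┼────────┼───┼────────             
17.6 │Medium  │22 │$1152.40             
27.8 │High    │65 │$3846.79             
33.5 │Low     │60 │$4762.26             
45.6 │Medium  │57 │$4136.31             
91.4 │Critical│52 │$3297.27             
18.1 │High    │53 │$1000.12             
67.8 │Critical│48 │$3947.38             
48.3 │Low     │58 │$4934.28             
38.7 │Low     │52 │$2049.01             
26.4 │Critical│48 │$355.71              
7.3  │High    │30 │$2088.86             
79.3 │Medium  │40 │$2154.78             
>7.2 │Medium  │51 │$435.25              
34.0 │Critical│31 │$2145.40             
48.9 │High    │60 │$288.08              
                                        
                                        
                                        
                                        
                                        
                                        
                                        
                                        
                                        


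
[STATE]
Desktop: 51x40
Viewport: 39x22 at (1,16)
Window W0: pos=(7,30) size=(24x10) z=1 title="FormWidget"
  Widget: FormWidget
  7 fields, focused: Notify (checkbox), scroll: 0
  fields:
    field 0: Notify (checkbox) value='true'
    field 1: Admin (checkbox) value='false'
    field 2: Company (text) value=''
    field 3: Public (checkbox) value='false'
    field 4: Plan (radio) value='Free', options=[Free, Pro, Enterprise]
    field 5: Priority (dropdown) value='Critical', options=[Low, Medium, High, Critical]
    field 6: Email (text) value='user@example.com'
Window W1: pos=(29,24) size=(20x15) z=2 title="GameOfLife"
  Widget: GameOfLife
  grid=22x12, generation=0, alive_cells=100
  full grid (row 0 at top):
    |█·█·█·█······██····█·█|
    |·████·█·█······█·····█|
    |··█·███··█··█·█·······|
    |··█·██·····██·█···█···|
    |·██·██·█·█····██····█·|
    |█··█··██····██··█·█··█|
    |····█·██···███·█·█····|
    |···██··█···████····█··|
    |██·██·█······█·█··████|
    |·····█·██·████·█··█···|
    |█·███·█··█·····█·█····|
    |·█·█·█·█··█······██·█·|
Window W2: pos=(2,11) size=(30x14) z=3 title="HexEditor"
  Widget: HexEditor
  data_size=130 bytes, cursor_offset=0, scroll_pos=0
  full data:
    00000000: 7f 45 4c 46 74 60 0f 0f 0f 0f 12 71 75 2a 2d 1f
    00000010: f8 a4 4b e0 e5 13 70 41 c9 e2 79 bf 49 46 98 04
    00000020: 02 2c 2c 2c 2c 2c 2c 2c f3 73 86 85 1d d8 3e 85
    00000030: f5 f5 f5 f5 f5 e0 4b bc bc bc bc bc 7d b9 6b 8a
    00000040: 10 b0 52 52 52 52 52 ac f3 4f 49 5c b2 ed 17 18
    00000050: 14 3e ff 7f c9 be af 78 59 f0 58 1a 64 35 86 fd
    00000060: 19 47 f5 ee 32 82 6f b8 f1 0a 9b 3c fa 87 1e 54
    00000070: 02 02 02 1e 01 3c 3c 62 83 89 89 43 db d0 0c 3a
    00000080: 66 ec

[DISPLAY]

 ┃00000020  02 2c 2c 2c 2c 2c ┃        
 ┃00000030  f5 f5 f5 f5 f5 e0 ┃        
 ┃00000040  10 b0 52 52 52 52 ┃        
 ┃00000050  14 3e ff 7f c9 be ┃        
 ┃00000060  19 47 f5 ee 32 82 ┃        
 ┃00000070  02 02 02 1e 01 3c ┃        
 ┃00000080  66 ec             ┃        
 ┃                            ┃        
 ┗━━━━━━━━━━━━━━━━━━━━━━━━━━━━┛━━━━━━━━
                            ┃ GameOfLif
                            ┠──────────
                            ┃Gen: 0    
                            ┃███·█·█···
                            ┃█·███··█··
      ┏━━━━━━━━━━━━━━━━━━━━━┃█·██·····█
      ┃ FormWidget          ┃█·██·█·█··
      ┠─────────────────────┃·█··██····
      ┃> Notify:     [x]    ┃··█·██···█
      ┃  Admin:      [ ]    ┃·██··█···█
      ┃  Company:    [      ┃·██·█·····
      ┃  Public:     [ ]    ┃···█·██·██
      ┃  Plan:       (●) Fre┃███·█··█··


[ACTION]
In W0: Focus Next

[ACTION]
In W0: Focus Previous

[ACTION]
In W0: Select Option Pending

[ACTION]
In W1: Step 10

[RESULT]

 ┃00000020  02 2c 2c 2c 2c 2c ┃        
 ┃00000030  f5 f5 f5 f5 f5 e0 ┃        
 ┃00000040  10 b0 52 52 52 52 ┃        
 ┃00000050  14 3e ff 7f c9 be ┃        
 ┃00000060  19 47 f5 ee 32 82 ┃        
 ┃00000070  02 02 02 1e 01 3c ┃        
 ┃00000080  66 ec             ┃        
 ┃                            ┃        
 ┗━━━━━━━━━━━━━━━━━━━━━━━━━━━━┛━━━━━━━━
                            ┃ GameOfLif
                            ┠──────────
                            ┃Gen: 10   
                            ┃·······██·
                            ┃·······███
      ┏━━━━━━━━━━━━━━━━━━━━━┃·········█
      ┃ FormWidget          ┃···██·····
      ┠─────────────────────┃···██·█·██
      ┃> Notify:     [x]    ┃·····█··██
      ┃  Admin:      [ ]    ┃········█·
      ┃  Company:    [      ┃·█·····█··
      ┃  Public:     [ ]    ┃··█···█···
      ┃  Plan:       (●) Fre┃··········


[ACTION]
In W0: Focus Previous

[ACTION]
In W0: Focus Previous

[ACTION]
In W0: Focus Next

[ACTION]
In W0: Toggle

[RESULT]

 ┃00000020  02 2c 2c 2c 2c 2c ┃        
 ┃00000030  f5 f5 f5 f5 f5 e0 ┃        
 ┃00000040  10 b0 52 52 52 52 ┃        
 ┃00000050  14 3e ff 7f c9 be ┃        
 ┃00000060  19 47 f5 ee 32 82 ┃        
 ┃00000070  02 02 02 1e 01 3c ┃        
 ┃00000080  66 ec             ┃        
 ┃                            ┃        
 ┗━━━━━━━━━━━━━━━━━━━━━━━━━━━━┛━━━━━━━━
                            ┃ GameOfLif
                            ┠──────────
                            ┃Gen: 10   
                            ┃·······██·
                            ┃·······███
      ┏━━━━━━━━━━━━━━━━━━━━━┃·········█
      ┃ FormWidget          ┃···██·····
      ┠─────────────────────┃···██·█·██
      ┃  Notify:     [x]    ┃·····█··██
      ┃  Admin:      [ ]    ┃········█·
      ┃  Company:    [      ┃·█·····█··
      ┃  Public:     [ ]    ┃··█···█···
      ┃  Plan:       (●) Fre┃··········


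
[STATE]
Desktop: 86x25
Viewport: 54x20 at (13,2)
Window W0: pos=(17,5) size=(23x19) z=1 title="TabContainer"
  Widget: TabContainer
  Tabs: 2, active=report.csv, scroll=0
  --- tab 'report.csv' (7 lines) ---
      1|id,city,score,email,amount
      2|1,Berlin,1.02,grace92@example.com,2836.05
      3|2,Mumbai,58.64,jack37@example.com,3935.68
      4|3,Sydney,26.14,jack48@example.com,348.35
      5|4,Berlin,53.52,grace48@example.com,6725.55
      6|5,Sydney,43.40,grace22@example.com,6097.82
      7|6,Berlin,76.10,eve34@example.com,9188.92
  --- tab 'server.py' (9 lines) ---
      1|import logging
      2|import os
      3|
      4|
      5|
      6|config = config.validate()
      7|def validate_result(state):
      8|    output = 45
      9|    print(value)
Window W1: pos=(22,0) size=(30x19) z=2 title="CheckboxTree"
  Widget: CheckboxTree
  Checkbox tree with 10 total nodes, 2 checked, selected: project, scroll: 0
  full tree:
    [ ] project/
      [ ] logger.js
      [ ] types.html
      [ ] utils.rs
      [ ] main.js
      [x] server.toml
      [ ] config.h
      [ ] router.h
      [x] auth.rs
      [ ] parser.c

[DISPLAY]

         ┠────────────────────────────┨               
         ┃>[-] project/               ┃               
         ┃   [ ] logger.js            ┃               
    ┏━━━━┃   [ ] types.html           ┃               
    ┃ Tab┃   [ ] utils.rs             ┃               
    ┠────┃   [ ] main.js              ┃               
    ┃[rep┃   [x] server.toml          ┃               
    ┃────┃   [ ] config.h             ┃               
    ┃id,c┃   [ ] router.h             ┃               
    ┃1,Be┃   [x] auth.rs              ┃               
    ┃2,Mu┃   [ ] parser.c             ┃               
    ┃3,Sy┃                            ┃               
    ┃4,Be┃                            ┃               
    ┃5,Sy┃                            ┃               
    ┃6,Be┃                            ┃               
    ┃    ┃                            ┃               
    ┃    ┗━━━━━━━━━━━━━━━━━━━━━━━━━━━━┛               
    ┃                     ┃                           
    ┃                     ┃                           
    ┃                     ┃                           


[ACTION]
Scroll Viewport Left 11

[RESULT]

                    ┠────────────────────────────┨    
                    ┃>[-] project/               ┃    
                    ┃   [ ] logger.js            ┃    
               ┏━━━━┃   [ ] types.html           ┃    
               ┃ Tab┃   [ ] utils.rs             ┃    
               ┠────┃   [ ] main.js              ┃    
               ┃[rep┃   [x] server.toml          ┃    
               ┃────┃   [ ] config.h             ┃    
               ┃id,c┃   [ ] router.h             ┃    
               ┃1,Be┃   [x] auth.rs              ┃    
               ┃2,Mu┃   [ ] parser.c             ┃    
               ┃3,Sy┃                            ┃    
               ┃4,Be┃                            ┃    
               ┃5,Sy┃                            ┃    
               ┃6,Be┃                            ┃    
               ┃    ┃                            ┃    
               ┃    ┗━━━━━━━━━━━━━━━━━━━━━━━━━━━━┛    
               ┃                     ┃                
               ┃                     ┃                
               ┃                     ┃                


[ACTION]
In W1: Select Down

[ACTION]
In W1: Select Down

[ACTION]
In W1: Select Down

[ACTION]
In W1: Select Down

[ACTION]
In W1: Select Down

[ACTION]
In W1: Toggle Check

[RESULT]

                    ┠────────────────────────────┨    
                    ┃ [-] project/               ┃    
                    ┃   [ ] logger.js            ┃    
               ┏━━━━┃   [ ] types.html           ┃    
               ┃ Tab┃   [ ] utils.rs             ┃    
               ┠────┃   [ ] main.js              ┃    
               ┃[rep┃>  [ ] server.toml          ┃    
               ┃────┃   [ ] config.h             ┃    
               ┃id,c┃   [ ] router.h             ┃    
               ┃1,Be┃   [x] auth.rs              ┃    
               ┃2,Mu┃   [ ] parser.c             ┃    
               ┃3,Sy┃                            ┃    
               ┃4,Be┃                            ┃    
               ┃5,Sy┃                            ┃    
               ┃6,Be┃                            ┃    
               ┃    ┃                            ┃    
               ┃    ┗━━━━━━━━━━━━━━━━━━━━━━━━━━━━┛    
               ┃                     ┃                
               ┃                     ┃                
               ┃                     ┃                


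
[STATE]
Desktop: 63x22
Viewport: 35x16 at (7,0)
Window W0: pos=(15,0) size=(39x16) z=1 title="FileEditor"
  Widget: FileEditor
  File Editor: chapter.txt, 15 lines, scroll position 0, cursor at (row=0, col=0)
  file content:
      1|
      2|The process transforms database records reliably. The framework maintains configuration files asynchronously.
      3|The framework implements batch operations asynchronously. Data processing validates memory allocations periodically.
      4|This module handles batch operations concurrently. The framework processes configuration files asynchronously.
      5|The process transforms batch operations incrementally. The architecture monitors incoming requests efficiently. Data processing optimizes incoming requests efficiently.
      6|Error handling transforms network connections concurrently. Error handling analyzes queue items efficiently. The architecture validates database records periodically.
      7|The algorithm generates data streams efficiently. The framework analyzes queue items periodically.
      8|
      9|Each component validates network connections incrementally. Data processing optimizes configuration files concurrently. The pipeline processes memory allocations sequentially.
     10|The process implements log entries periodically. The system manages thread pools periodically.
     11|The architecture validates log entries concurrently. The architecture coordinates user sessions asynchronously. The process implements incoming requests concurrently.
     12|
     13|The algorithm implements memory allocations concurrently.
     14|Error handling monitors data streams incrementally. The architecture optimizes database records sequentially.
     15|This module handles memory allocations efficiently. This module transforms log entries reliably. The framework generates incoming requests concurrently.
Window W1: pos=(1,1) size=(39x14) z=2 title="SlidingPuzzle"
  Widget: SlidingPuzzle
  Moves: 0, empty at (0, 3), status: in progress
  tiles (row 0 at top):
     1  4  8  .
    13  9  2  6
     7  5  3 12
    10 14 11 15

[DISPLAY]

        ┏━━━━━━━━━━━━━━━━━━━━━━━━━━
━━━━━━━━━━━━━━━━━━━━━━━━━━━━━━━━┓  
ingPuzzle                       ┃──
────────────────────────────────┨  
┬────┬────┬────┐                ┃at
│  4 │  8 │    │                ┃ b
┼────┼────┼────┤                ┃h 
│  9 │  2 │  6 │                ┃at
┼────┼────┼────┤                ┃s 
│  5 │  3 │ 12 │                ┃da
┼────┼────┼────┤                ┃  
│ 14 │ 11 │ 15 │                ┃ n
┴────┴────┴────┘                ┃og
: 0                             ┃es
━━━━━━━━━━━━━━━━━━━━━━━━━━━━━━━━┛  
        ┗━━━━━━━━━━━━━━━━━━━━━━━━━━


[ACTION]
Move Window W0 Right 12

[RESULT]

                 ┏━━━━━━━━━━━━━━━━━
━━━━━━━━━━━━━━━━━━━━━━━━━━━━━━━━┓  
ingPuzzle                       ┃──
────────────────────────────────┨  
┬────┬────┬────┐                ┃ns
│  4 │  8 │    │                ┃mp
┼────┼────┼────┤                ┃dl
│  9 │  2 │  6 │                ┃ns
┼────┼────┼────┤                ┃tr
│  5 │  3 │ 12 │                ┃en
┼────┼────┼────┤                ┃  
│ 14 │ 11 │ 15 │                ┃va
┴────┴────┴────┘                ┃le
: 0                             ┃e 
━━━━━━━━━━━━━━━━━━━━━━━━━━━━━━━━┛  
                 ┗━━━━━━━━━━━━━━━━━


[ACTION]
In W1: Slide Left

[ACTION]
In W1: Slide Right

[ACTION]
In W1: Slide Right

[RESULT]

                 ┏━━━━━━━━━━━━━━━━━
━━━━━━━━━━━━━━━━━━━━━━━━━━━━━━━━┓  
ingPuzzle                       ┃──
────────────────────────────────┨  
┬────┬────┬────┐                ┃ns
│    │  4 │  8 │                ┃mp
┼────┼────┼────┤                ┃dl
│  9 │  2 │  6 │                ┃ns
┼────┼────┼────┤                ┃tr
│  5 │  3 │ 12 │                ┃en
┼────┼────┼────┤                ┃  
│ 14 │ 11 │ 15 │                ┃va
┴────┴────┴────┘                ┃le
: 2                             ┃e 
━━━━━━━━━━━━━━━━━━━━━━━━━━━━━━━━┛  
                 ┗━━━━━━━━━━━━━━━━━
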